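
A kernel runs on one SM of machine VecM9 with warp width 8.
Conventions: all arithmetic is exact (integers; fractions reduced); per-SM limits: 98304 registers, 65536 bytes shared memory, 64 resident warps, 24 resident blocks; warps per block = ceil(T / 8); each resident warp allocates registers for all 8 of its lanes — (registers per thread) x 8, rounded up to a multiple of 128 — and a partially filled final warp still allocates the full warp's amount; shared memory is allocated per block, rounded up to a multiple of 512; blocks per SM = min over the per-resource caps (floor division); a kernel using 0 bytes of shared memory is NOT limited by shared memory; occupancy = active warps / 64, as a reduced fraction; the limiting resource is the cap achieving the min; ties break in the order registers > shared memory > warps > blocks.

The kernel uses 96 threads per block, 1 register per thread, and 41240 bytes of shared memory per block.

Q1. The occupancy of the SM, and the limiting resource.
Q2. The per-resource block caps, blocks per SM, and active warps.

Answer: occupancy 3/16, limited by shared memory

registers: 64 blocks
shared memory: 1 block
warps: 5 blocks
blocks: 24 blocks

Answer: 1 block, 12 active warps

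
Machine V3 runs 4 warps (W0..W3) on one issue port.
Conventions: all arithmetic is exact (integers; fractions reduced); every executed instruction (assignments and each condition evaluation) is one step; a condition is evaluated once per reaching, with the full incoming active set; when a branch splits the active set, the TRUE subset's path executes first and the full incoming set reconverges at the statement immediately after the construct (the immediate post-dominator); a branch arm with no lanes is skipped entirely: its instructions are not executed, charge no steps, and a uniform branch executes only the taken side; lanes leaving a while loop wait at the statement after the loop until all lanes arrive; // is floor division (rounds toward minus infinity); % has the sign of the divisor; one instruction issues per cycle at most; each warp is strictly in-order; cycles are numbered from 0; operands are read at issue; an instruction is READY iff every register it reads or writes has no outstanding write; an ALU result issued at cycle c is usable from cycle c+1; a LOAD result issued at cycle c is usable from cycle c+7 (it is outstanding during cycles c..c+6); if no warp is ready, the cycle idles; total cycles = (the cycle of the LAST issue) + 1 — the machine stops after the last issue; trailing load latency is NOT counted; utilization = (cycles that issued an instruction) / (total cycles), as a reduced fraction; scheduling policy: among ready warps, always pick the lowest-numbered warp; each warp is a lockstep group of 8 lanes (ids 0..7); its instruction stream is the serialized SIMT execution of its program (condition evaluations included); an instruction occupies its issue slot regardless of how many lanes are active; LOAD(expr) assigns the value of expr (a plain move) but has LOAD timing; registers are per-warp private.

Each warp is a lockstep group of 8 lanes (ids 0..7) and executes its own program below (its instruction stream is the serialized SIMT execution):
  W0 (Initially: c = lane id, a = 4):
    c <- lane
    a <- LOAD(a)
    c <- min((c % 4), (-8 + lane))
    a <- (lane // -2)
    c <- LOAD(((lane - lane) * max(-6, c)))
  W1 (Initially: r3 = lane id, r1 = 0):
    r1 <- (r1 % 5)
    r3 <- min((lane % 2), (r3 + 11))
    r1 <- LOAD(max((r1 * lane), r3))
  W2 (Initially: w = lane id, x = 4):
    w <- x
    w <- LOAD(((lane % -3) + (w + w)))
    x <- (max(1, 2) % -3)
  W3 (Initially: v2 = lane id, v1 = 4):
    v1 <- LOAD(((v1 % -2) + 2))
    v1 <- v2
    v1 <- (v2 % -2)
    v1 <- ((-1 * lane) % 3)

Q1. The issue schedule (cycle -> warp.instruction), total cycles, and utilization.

cycle 0: W0.I0
cycle 1: W0.I1
cycle 2: W0.I2
cycle 3: W1.I0
cycle 4: W1.I1
cycle 5: W1.I2
cycle 6: W2.I0
cycle 7: W2.I1
cycle 8: W0.I3
cycle 9: W0.I4
cycle 10: W2.I2
cycle 11: W3.I0
cycle 12: idle
cycle 13: idle
cycle 14: idle
cycle 15: idle
cycle 16: idle
cycle 17: idle
cycle 18: W3.I1
cycle 19: W3.I2
cycle 20: W3.I3

Answer: 21 cycles, utilization 5/7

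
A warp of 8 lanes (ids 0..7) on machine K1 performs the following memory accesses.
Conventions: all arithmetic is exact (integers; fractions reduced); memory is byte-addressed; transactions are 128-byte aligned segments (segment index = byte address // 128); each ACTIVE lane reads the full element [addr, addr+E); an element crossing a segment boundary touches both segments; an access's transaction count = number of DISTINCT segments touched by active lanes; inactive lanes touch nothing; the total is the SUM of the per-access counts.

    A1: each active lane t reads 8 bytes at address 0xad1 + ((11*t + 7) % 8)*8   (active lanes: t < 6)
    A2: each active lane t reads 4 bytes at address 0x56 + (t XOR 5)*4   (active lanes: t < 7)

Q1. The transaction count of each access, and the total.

A1: 2 transactions
A2: 1 transaction

Answer: 2,1; total 3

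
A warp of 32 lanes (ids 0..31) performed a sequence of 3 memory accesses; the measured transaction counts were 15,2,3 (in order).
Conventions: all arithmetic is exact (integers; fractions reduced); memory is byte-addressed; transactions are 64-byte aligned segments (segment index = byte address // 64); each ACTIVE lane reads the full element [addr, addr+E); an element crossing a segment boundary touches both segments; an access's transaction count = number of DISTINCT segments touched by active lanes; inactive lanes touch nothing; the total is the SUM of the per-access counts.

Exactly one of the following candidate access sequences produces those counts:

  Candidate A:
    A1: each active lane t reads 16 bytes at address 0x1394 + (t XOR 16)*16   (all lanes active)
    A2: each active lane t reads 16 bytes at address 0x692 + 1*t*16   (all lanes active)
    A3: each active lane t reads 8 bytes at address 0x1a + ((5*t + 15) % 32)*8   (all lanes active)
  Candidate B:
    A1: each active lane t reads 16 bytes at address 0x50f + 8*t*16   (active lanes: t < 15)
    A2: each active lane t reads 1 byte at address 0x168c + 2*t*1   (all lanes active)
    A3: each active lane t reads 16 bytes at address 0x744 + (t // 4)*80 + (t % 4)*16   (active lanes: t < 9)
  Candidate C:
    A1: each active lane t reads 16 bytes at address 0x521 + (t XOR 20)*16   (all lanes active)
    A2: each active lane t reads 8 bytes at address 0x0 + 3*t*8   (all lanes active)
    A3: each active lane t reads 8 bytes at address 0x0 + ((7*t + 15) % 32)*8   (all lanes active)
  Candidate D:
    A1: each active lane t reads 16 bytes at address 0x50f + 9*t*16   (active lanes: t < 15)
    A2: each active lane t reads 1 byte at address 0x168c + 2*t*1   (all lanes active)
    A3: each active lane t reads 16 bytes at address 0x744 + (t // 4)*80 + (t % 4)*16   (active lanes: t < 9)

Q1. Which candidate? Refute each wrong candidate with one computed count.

A: A1 gives 9 transactions, not 15
C: A1 gives 9 transactions, not 15
D: A1 gives 18 transactions, not 15
B: all counts match (15,2,3)

Answer: B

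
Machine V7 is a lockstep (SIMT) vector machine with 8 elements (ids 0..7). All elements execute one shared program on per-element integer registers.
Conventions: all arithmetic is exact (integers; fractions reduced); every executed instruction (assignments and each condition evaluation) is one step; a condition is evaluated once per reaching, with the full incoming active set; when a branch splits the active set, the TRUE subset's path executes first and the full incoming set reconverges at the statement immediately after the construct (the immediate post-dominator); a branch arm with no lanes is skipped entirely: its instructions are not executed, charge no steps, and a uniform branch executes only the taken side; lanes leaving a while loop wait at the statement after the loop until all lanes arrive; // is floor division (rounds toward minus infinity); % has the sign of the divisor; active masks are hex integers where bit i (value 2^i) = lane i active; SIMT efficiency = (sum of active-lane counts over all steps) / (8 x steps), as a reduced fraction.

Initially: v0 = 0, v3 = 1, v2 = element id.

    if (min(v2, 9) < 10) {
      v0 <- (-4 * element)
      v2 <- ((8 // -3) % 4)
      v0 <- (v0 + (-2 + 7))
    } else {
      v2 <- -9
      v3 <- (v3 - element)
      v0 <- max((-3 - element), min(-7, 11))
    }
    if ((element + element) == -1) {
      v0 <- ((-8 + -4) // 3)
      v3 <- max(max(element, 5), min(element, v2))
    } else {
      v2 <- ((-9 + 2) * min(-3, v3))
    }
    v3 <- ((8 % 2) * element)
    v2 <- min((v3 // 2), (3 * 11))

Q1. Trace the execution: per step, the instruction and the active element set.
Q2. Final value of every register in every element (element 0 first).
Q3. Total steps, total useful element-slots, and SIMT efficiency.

step 0: eval (min(v2, 9) < 10)       0xff
step 1: v0 <- (-4 * element)         0xff
step 2: v2 <- ((8 // -3) % 4)        0xff
step 3: v0 <- (v0 + (-2 + 7))        0xff
step 4: eval ((element + element) == -1) 0xff
step 5: v2 <- ((-9 + 2) * min(-3, v3)) 0xff
step 6: v3 <- ((8 % 2) * element)    0xff
step 7: v2 <- min((v3 // 2), (3 * 11)) 0xff

Answer: 8 steps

v0: 5,1,-3,-7,-11,-15,-19,-23
v3: 0,0,0,0,0,0,0,0
v2: 0,0,0,0,0,0,0,0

steps = 8; useful = 64; efficiency = 64/64 = 1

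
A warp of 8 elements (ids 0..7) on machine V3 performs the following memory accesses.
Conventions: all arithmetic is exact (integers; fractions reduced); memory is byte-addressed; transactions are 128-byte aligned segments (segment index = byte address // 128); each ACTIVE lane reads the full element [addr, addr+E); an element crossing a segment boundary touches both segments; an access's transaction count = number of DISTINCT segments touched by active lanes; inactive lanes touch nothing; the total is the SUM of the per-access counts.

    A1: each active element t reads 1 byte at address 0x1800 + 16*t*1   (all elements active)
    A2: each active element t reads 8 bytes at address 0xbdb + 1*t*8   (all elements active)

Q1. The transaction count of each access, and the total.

A1: 1 transaction
A2: 2 transactions

Answer: 1,2; total 3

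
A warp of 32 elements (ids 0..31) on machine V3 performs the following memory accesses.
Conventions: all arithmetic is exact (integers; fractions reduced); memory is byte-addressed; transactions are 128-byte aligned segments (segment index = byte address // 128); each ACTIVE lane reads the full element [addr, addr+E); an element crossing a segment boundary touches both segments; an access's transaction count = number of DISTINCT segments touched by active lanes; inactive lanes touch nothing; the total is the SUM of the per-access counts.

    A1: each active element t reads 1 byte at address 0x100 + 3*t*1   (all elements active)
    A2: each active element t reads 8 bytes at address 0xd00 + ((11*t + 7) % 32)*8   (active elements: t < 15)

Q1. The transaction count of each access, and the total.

A1: 1 transaction
A2: 2 transactions

Answer: 1,2; total 3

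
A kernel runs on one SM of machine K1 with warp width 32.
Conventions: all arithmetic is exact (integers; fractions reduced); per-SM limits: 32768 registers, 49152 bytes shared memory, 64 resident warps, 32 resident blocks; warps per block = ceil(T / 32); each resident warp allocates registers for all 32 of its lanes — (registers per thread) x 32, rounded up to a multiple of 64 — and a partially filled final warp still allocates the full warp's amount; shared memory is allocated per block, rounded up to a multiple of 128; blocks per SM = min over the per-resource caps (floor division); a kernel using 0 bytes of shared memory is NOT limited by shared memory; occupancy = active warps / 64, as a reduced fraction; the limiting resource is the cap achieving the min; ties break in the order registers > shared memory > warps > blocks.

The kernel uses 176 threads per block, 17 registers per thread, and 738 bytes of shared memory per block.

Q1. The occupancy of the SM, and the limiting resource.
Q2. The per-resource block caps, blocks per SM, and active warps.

Answer: occupancy 27/32, limited by registers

registers: 9 blocks
shared memory: 64 blocks
warps: 10 blocks
blocks: 32 blocks

Answer: 9 blocks, 54 active warps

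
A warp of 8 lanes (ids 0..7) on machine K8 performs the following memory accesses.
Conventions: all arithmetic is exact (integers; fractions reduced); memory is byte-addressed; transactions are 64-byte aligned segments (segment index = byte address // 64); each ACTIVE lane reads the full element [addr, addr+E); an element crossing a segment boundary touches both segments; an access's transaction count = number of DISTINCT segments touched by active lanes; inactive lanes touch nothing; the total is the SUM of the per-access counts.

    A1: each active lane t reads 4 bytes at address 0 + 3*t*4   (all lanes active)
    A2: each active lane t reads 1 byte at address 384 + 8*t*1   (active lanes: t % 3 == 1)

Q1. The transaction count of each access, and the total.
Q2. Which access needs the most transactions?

A1: 2 transactions
A2: 1 transaction

Answer: 2,1; total 3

Answer: A1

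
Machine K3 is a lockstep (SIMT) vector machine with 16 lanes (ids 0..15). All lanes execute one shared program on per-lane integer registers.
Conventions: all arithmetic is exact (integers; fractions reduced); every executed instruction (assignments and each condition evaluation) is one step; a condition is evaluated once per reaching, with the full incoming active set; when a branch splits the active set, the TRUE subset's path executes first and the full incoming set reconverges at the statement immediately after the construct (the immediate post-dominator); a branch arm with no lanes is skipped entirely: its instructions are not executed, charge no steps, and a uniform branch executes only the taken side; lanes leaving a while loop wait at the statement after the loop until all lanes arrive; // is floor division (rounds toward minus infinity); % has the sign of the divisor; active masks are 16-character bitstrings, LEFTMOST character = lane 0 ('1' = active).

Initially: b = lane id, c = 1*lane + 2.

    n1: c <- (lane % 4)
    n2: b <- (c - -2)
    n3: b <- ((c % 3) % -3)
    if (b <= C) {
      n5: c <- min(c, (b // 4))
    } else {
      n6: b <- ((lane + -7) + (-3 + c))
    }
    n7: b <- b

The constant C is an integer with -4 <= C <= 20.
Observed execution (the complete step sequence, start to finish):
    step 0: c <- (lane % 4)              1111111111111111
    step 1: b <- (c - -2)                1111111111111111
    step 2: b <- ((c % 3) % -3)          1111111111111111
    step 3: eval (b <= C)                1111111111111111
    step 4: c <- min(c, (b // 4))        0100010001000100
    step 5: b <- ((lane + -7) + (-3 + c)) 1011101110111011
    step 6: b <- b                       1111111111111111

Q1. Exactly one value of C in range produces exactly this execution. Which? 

Answer: C = -2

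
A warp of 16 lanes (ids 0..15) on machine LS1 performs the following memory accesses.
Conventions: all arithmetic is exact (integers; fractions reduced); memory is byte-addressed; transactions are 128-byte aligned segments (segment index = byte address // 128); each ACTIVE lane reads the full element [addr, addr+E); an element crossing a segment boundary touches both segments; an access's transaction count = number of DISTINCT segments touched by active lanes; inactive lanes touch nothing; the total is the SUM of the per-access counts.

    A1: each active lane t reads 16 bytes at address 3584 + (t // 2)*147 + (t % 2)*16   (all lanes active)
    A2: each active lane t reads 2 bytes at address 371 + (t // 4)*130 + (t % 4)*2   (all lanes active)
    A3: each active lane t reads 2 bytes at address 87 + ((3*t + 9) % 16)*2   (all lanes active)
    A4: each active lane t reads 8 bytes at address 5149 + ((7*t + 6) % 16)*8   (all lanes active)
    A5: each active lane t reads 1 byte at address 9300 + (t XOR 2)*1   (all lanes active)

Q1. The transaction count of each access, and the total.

A1: 9 transactions
A2: 5 transactions
A3: 1 transaction
A4: 2 transactions
A5: 1 transaction

Answer: 9,5,1,2,1; total 18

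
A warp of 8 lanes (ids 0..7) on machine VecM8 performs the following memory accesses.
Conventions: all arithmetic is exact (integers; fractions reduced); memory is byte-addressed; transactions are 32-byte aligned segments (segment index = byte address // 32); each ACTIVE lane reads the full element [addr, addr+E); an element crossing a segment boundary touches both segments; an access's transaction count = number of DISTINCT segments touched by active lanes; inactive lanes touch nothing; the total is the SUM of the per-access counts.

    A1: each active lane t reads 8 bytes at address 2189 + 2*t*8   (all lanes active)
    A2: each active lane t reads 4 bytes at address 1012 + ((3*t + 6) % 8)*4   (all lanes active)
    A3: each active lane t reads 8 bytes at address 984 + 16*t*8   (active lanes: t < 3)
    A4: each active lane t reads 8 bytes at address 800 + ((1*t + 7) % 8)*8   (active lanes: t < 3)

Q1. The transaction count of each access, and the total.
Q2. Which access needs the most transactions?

A1: 5 transactions
A2: 2 transactions
A3: 3 transactions
A4: 2 transactions

Answer: 5,2,3,2; total 12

Answer: A1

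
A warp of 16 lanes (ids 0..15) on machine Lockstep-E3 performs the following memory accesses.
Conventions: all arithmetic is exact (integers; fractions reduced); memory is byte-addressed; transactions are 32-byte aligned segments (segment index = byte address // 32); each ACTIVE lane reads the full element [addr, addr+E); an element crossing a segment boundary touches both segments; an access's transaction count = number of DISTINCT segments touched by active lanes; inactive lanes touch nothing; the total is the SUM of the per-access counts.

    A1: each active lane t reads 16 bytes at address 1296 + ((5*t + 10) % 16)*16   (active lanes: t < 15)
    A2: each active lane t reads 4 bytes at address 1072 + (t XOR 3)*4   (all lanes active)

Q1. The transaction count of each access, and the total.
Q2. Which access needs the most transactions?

A1: 9 transactions
A2: 3 transactions

Answer: 9,3; total 12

Answer: A1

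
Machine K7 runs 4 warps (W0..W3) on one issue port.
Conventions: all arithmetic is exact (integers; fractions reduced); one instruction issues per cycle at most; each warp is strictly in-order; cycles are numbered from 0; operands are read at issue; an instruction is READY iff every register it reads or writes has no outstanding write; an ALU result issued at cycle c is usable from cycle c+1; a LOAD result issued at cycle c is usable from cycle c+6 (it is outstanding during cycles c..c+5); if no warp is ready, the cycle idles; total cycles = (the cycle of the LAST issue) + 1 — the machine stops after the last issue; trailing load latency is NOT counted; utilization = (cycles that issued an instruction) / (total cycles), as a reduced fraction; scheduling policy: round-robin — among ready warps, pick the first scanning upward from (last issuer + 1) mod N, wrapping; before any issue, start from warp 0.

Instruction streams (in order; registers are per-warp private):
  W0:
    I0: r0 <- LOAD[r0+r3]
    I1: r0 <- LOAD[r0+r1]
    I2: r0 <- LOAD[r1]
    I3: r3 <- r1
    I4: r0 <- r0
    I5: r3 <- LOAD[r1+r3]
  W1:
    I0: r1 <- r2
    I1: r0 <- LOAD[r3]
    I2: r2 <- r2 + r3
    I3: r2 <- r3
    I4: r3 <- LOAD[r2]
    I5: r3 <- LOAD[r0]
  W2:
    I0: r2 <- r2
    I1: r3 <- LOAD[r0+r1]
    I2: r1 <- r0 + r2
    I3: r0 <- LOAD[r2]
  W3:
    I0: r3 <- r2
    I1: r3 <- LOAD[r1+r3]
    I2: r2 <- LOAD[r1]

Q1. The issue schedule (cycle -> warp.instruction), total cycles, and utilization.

cycle 0: W0.I0
cycle 1: W1.I0
cycle 2: W2.I0
cycle 3: W3.I0
cycle 4: W1.I1
cycle 5: W2.I1
cycle 6: W3.I1
cycle 7: W0.I1
cycle 8: W1.I2
cycle 9: W2.I2
cycle 10: W3.I2
cycle 11: W1.I3
cycle 12: W2.I3
cycle 13: W0.I2
cycle 14: W1.I4
cycle 15: W0.I3
cycle 16: idle
cycle 17: idle
cycle 18: idle
cycle 19: W0.I4
cycle 20: W1.I5
cycle 21: W0.I5

Answer: 22 cycles, utilization 19/22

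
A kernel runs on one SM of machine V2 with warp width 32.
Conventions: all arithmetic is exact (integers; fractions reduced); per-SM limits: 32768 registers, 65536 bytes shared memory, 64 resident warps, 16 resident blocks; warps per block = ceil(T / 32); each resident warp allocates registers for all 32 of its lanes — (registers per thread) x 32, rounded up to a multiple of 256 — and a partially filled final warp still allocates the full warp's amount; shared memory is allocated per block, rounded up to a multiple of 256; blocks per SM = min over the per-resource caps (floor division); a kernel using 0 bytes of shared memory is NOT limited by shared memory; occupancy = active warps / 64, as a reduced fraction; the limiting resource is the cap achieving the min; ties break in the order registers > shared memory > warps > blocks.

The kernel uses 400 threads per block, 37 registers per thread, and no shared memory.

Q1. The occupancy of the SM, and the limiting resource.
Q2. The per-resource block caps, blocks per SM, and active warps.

Answer: occupancy 13/64, limited by registers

registers: 1 block
shared memory: no limit (kernel uses none)
warps: 4 blocks
blocks: 16 blocks

Answer: 1 block, 13 active warps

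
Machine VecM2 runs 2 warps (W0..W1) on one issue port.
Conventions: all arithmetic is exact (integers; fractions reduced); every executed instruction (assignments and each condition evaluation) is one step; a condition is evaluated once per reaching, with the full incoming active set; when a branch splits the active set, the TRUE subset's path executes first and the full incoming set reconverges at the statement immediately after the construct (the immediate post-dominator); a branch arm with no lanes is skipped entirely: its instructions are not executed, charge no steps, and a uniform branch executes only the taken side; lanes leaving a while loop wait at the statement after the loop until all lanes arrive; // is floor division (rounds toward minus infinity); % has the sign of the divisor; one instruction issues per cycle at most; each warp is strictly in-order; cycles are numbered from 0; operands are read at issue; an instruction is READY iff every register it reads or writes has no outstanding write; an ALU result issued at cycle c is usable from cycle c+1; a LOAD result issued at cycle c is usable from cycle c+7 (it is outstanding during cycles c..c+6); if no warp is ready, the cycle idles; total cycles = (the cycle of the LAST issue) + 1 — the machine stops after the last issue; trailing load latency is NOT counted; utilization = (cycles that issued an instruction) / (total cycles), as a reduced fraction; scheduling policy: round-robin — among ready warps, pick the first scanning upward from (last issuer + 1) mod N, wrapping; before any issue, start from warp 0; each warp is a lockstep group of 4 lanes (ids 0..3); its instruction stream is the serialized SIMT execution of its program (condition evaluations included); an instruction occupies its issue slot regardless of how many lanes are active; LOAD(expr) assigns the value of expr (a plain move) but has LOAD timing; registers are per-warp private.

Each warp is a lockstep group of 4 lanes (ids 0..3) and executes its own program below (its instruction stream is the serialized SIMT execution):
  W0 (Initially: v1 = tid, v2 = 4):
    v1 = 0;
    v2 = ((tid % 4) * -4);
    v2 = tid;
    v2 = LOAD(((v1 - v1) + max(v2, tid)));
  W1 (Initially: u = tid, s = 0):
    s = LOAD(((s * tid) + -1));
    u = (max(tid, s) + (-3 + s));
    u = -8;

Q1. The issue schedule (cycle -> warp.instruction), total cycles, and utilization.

cycle 0: W0.I0
cycle 1: W1.I0
cycle 2: W0.I1
cycle 3: W0.I2
cycle 4: W0.I3
cycle 5: idle
cycle 6: idle
cycle 7: idle
cycle 8: W1.I1
cycle 9: W1.I2

Answer: 10 cycles, utilization 7/10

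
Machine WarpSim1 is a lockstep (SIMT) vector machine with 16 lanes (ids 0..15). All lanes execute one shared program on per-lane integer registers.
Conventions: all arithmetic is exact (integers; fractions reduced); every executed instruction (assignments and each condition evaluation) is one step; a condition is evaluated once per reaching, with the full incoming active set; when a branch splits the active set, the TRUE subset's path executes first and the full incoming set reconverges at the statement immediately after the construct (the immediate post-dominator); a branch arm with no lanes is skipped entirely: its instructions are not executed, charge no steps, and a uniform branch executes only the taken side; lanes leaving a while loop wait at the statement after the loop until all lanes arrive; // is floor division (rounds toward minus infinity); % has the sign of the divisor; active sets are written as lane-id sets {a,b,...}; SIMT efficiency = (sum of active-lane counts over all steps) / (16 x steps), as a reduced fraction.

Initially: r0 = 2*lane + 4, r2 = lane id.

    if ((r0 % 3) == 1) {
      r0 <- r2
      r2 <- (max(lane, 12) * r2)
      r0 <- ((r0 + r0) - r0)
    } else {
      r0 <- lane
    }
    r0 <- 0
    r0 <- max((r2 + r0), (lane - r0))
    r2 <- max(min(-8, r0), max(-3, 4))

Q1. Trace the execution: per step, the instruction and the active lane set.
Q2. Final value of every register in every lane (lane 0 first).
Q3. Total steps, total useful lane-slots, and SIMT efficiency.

step 0: eval ((r0 % 3) == 1)         {0,1,2,3,4,5,6,7,8,9,10,11,12,13,14,15}
step 1: r0 <- r2                     {0,3,6,9,12,15}
step 2: r2 <- (max(lane, 12) * r2)   {0,3,6,9,12,15}
step 3: r0 <- ((r0 + r0) - r0)       {0,3,6,9,12,15}
step 4: r0 <- lane                   {1,2,4,5,7,8,10,11,13,14}
step 5: r0 <- 0                      {0,1,2,3,4,5,6,7,8,9,10,11,12,13,14,15}
step 6: r0 <- max((r2 + r0), (lane - r0)) {0,1,2,3,4,5,6,7,8,9,10,11,12,13,14,15}
step 7: r2 <- max(min(-8, r0), max(-3, 4)) {0,1,2,3,4,5,6,7,8,9,10,11,12,13,14,15}

Answer: 8 steps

r0: 0,1,2,36,4,5,72,7,8,108,10,11,144,13,14,225
r2: 4,4,4,4,4,4,4,4,4,4,4,4,4,4,4,4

steps = 8; useful = 92; efficiency = 92/128 = 23/32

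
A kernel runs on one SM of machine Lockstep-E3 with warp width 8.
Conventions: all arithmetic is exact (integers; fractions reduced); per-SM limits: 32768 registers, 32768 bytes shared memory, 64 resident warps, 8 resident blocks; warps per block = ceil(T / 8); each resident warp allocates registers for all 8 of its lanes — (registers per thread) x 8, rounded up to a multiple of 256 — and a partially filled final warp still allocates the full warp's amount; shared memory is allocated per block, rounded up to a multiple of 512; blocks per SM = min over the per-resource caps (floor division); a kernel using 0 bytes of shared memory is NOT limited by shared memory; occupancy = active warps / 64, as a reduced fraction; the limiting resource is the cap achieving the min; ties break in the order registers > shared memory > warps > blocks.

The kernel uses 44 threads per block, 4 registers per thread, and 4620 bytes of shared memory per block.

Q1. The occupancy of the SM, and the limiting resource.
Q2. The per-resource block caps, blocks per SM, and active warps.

Answer: occupancy 9/16, limited by shared memory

registers: 21 blocks
shared memory: 6 blocks
warps: 10 blocks
blocks: 8 blocks

Answer: 6 blocks, 36 active warps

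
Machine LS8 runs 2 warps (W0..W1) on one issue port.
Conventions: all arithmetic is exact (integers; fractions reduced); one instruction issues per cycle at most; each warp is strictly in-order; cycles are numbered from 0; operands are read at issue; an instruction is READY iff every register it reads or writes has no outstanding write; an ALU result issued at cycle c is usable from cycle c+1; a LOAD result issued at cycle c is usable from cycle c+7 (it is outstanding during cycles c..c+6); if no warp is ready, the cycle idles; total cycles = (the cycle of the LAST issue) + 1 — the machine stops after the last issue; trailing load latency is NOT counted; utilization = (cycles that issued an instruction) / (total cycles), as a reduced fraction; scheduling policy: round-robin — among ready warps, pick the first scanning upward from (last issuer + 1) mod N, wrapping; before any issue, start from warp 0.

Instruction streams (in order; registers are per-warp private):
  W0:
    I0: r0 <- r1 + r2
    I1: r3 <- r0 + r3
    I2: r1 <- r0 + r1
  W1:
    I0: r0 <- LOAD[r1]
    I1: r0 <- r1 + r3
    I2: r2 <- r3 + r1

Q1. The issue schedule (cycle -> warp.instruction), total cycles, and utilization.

cycle 0: W0.I0
cycle 1: W1.I0
cycle 2: W0.I1
cycle 3: W0.I2
cycle 4: idle
cycle 5: idle
cycle 6: idle
cycle 7: idle
cycle 8: W1.I1
cycle 9: W1.I2

Answer: 10 cycles, utilization 3/5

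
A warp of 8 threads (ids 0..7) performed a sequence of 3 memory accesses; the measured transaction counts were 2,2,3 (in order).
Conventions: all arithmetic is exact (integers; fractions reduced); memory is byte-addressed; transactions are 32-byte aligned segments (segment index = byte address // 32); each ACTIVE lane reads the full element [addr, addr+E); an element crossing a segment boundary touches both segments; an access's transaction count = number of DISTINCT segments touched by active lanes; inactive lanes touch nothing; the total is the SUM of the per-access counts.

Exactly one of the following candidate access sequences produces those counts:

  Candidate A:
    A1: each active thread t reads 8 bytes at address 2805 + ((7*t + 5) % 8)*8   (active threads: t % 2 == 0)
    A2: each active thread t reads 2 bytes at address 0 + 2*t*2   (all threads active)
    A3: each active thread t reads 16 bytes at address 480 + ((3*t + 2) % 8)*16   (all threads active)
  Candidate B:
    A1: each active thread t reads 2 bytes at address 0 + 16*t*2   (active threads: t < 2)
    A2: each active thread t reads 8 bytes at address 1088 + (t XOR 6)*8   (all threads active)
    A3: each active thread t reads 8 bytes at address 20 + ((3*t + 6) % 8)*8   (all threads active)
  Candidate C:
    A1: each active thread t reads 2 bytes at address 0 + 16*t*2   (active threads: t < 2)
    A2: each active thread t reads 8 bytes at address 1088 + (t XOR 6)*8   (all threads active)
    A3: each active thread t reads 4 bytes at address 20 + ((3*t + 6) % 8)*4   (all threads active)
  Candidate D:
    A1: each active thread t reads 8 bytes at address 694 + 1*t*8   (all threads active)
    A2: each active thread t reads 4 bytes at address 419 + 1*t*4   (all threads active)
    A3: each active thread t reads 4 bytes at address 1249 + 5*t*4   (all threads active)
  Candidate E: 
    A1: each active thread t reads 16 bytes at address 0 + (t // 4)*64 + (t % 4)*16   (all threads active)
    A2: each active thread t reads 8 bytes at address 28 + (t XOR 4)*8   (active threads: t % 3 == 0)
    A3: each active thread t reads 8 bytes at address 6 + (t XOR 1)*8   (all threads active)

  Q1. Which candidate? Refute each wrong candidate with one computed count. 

A: A1 gives 3 transactions, not 2
C: A3 gives 2 transactions, not 3
D: A1 gives 3 transactions, not 2
E: A1 gives 4 transactions, not 2
B: all counts match (2,2,3)

Answer: B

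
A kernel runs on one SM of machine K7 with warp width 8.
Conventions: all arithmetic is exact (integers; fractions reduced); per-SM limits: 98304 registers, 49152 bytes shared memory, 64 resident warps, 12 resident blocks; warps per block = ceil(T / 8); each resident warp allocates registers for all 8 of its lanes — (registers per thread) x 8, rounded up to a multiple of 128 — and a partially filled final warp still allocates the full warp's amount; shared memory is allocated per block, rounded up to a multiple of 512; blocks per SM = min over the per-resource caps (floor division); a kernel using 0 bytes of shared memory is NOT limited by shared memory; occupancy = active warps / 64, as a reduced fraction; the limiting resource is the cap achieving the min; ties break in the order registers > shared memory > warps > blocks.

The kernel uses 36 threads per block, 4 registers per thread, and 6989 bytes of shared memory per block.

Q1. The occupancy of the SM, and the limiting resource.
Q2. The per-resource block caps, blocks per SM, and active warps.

Answer: occupancy 15/32, limited by shared memory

registers: 153 blocks
shared memory: 6 blocks
warps: 12 blocks
blocks: 12 blocks

Answer: 6 blocks, 30 active warps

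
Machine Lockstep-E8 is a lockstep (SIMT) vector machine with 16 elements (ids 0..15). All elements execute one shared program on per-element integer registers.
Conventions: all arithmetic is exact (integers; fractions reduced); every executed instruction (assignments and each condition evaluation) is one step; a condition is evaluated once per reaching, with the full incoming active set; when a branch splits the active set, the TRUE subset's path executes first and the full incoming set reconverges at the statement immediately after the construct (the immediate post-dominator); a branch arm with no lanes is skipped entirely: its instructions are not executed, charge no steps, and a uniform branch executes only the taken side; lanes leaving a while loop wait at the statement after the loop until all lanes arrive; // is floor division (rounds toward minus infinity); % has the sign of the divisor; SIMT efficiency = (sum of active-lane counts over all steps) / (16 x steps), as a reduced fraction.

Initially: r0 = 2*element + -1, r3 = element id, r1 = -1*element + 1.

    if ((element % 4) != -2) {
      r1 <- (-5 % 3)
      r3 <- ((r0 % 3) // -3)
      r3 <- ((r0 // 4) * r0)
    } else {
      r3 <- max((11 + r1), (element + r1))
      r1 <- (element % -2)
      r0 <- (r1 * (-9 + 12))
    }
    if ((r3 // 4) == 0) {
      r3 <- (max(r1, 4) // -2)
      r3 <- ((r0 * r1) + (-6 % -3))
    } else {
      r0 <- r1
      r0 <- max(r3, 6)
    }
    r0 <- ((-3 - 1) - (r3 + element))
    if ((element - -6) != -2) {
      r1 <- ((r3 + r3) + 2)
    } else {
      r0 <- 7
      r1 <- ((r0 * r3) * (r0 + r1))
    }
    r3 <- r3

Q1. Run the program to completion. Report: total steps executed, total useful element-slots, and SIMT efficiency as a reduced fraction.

Answer: 13 steps, 176 useful, 11/13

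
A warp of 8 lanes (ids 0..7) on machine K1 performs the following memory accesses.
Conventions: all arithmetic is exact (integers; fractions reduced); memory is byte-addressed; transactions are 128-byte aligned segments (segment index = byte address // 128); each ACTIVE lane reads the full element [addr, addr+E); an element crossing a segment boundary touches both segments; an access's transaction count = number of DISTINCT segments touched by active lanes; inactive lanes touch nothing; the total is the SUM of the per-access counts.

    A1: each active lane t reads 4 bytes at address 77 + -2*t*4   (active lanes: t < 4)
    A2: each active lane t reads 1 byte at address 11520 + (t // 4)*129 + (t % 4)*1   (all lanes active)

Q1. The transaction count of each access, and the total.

A1: 1 transaction
A2: 2 transactions

Answer: 1,2; total 3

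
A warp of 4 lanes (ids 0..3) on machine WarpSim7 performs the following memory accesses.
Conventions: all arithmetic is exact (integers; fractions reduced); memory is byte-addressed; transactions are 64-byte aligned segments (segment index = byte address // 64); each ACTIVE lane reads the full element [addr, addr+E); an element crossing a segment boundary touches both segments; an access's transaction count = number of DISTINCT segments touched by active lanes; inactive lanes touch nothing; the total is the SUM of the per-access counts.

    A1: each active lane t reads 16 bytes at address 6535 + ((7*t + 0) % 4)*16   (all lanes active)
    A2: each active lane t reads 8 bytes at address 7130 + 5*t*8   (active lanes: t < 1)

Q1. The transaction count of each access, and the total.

A1: 2 transactions
A2: 1 transaction

Answer: 2,1; total 3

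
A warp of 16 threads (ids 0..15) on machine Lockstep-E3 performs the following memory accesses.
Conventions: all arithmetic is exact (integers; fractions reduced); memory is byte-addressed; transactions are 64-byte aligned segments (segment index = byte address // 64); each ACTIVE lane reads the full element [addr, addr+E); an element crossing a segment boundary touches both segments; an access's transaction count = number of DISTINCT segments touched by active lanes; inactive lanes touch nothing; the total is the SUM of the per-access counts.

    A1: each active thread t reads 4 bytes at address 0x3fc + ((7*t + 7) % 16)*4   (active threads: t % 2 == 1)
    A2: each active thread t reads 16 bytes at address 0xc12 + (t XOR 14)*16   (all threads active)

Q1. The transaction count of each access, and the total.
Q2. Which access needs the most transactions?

A1: 2 transactions
A2: 5 transactions

Answer: 2,5; total 7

Answer: A2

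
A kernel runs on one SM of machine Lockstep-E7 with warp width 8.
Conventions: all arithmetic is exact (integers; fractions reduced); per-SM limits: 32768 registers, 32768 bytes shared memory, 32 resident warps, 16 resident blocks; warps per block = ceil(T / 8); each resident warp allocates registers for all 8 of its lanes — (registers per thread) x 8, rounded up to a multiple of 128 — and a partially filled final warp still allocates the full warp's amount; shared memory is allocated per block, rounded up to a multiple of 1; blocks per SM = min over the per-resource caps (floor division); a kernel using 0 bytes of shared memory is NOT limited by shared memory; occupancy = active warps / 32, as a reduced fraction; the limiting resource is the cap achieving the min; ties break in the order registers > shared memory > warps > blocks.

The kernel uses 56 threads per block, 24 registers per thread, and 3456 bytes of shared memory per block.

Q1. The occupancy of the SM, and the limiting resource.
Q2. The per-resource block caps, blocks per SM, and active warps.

Answer: occupancy 7/8, limited by warps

registers: 18 blocks
shared memory: 9 blocks
warps: 4 blocks
blocks: 16 blocks

Answer: 4 blocks, 28 active warps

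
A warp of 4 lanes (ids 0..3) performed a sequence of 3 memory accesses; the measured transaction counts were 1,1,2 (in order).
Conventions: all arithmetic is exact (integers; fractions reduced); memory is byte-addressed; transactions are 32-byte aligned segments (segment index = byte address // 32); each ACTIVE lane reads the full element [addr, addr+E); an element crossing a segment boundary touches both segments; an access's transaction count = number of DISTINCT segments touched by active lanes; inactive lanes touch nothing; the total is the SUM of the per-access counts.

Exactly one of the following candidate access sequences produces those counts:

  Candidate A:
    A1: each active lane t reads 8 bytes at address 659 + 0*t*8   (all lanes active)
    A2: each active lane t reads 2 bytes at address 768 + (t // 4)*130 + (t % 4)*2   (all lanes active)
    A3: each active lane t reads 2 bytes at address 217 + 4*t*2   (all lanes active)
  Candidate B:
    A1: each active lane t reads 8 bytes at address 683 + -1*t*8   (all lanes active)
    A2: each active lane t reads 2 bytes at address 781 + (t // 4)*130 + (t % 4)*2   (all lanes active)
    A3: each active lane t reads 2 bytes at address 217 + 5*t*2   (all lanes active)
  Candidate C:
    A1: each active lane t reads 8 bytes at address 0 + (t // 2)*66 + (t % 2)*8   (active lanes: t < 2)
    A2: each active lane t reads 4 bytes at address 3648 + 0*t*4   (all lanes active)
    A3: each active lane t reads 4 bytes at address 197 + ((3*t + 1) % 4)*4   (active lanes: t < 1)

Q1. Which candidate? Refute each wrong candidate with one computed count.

B: A1 gives 2 transactions, not 1
C: A3 gives 1 transaction, not 2
A: all counts match (1,1,2)

Answer: A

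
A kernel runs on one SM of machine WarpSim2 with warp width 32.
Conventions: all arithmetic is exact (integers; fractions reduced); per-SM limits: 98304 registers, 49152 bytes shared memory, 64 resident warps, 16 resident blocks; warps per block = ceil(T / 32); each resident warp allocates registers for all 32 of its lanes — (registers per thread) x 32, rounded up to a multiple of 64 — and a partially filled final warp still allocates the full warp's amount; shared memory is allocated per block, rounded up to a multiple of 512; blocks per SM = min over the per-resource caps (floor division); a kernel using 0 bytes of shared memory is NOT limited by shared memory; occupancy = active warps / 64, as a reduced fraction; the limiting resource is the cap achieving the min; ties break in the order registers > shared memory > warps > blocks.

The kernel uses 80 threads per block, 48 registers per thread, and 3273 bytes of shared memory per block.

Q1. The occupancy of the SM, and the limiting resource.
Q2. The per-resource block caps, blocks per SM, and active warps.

Answer: occupancy 39/64, limited by shared memory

registers: 21 blocks
shared memory: 13 blocks
warps: 21 blocks
blocks: 16 blocks

Answer: 13 blocks, 39 active warps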